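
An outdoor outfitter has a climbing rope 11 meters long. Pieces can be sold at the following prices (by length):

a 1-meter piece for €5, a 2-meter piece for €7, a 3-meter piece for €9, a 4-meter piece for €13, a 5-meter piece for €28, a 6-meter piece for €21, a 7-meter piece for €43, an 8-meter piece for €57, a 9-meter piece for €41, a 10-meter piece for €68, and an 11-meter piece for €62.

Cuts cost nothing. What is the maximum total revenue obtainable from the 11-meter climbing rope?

73

Let r[k] be the best obtainable value from length k. For each k, try every first piece i and keep the best of price[i] + r[k−i].
r[1] = 5
r[2] = max(5+5, 7+0) = 10
r[3] = max(5+10, 7+5, 9+0) = 15
r[4] = max(5+15, 7+10, 9+5, 13+0) = 20
r[5] = max(5+20, 7+15, 9+10, 13+5, 28+0) = 28
r[6] = max(5+28, 7+20, 9+15, 13+10, 28+5, 21+0) = 33
r[7] = max(5+33, 7+28, 9+20, …, 21+5, 43+0) = 43
r[8] = max(5+43, 7+33, 9+28, …, 43+5, 57+0) = 57
r[9] = max(5+57, 7+43, 9+33, …, 57+5, 41+0) = 62
r[10] = max(5+62, 7+57, 9+43, …, 41+5, 68+0) = 68
r[11] = max(5+68, 7+62, 9+57, …, 68+5, 62+0) = 73
One optimal cutting: 10 + 1 → €68 + €5 = €73.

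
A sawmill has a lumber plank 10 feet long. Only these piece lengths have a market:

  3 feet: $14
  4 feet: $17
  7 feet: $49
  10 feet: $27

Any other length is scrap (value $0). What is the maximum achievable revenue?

63

Build r[k] bottom-up: r[k] = max over allowed piece i of (p[i] + r[k−i]).
r[1] = 0
r[2] = 0
r[3] = 14
r[4] = 17
r[5] = 17
r[6] = 28  (first piece 3, then r[3]=14)
r[7] = 49
r[8] = 49
r[9] = 49
r[10] = 63  (first piece 3, then r[7]=49)
One optimal cutting: 7 + 3 → $63.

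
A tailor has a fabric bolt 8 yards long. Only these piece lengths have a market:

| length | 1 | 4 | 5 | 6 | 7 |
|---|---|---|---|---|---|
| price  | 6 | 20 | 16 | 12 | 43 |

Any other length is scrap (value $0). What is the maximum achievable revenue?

Let r[k] be the best obtainable value from length k. For each k, try every first piece i and keep the best of price[i] + r[k−i].
r[1] = 6
r[2] = 12  (first piece 1, then r[1]=6)
r[3] = 18  (first piece 1, then r[2]=12)
r[4] = 24  (first piece 1, then r[3]=18)
r[5] = 30  (first piece 1, then r[4]=24)
r[6] = 36  (first piece 1, then r[5]=30)
r[7] = 43
r[8] = 49  (first piece 1, then r[7]=43)
One optimal cutting: 7 + 1 → $49.

49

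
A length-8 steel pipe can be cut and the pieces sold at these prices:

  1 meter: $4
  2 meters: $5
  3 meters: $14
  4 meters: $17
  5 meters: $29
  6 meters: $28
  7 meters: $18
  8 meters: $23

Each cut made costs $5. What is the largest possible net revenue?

38

Build net[k] bottom-up: net[k] = max over allowed piece i of (p[i] + net[k−i]) − 5 per cut.
net[1] = 4
net[2] = 5
net[3] = 14
net[4] = 17
net[5] = 29
net[6] = 28  (first piece 1, then net[5]=29)
net[7] = 29  (first piece 2, then net[5]=29)
net[8] = 38  (first piece 3, then net[5]=29)
One optimal plan: pieces 5 + 3 (1 cut) → $43 − $5 = $38.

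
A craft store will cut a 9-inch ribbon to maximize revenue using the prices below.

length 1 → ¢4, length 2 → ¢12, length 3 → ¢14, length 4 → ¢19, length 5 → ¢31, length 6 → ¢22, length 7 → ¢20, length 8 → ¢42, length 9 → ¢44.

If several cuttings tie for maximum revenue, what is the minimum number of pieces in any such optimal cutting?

Build r[k] bottom-up: r[k] = max over allowed piece i of (p[i] + r[k−i]).
r[1] = 4
r[2] = max(4+4, 12+0) = 12
r[3] = max(4+12, 12+4, 14+0) = 16
r[4] = max(4+16, 12+12, 14+4, 19+0) = 24
r[5] = max(4+24, 12+16, 14+12, 19+4, 31+0) = 31
r[6] = max(4+31, 12+24, 14+16, 19+12, 31+4, 22+0) = 36
r[7] = max(4+36, 12+31, 14+24, …, 22+4, 20+0) = 43
r[8] = max(4+43, 12+36, 14+31, …, 20+4, 42+0) = 48
r[9] = max(4+48, 12+43, 14+36, …, 42+4, 44+0) = 55
Maximum revenue is ¢55.
Now minimize piece count subject to staying optimal: for each k, pieces[k] = 1 + min over i with p[i]+r[k−i]=r[k] of pieces[k−i].
pieces[6] = 3
pieces[7] = 2
pieces[8] = 4
pieces[9] = 3

3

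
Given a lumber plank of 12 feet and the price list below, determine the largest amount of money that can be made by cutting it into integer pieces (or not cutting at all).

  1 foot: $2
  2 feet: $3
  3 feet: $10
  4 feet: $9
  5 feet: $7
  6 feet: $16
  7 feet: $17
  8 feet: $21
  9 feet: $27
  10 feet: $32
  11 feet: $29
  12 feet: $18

Let v[k] be the best obtainable value from length k. For each k, try every first piece i and keep the best of price[i] + v[k−i].
v[1] = 2
v[2] = max(2+2, 3+0) = 4
v[3] = max(2+4, 3+2, 10+0) = 10
v[4] = max(2+10, 3+4, 10+2, 9+0) = 12
v[5] = max(2+12, 3+10, 10+4, 9+2, 7+0) = 14
v[6] = max(2+14, 3+12, 10+10, 9+4, 7+2, 16+0) = 20
v[7] = max(2+20, 3+14, 10+12, …, 16+2, 17+0) = 22
v[8] = max(2+22, 3+20, 10+14, …, 17+2, 21+0) = 24
v[9] = max(2+24, 3+22, 10+20, …, 21+2, 27+0) = 30
v[10] = max(2+30, 3+24, 10+22, …, 27+2, 32+0) = 32
v[11] = max(2+32, 3+30, 10+24, …, 32+2, 29+0) = 34
v[12] = max(2+34, 3+32, 10+30, …, 29+2, 18+0) = 40
One optimal cutting: 3 + 3 + 3 + 3 → $10 + $10 + $10 + $10 = $40.

40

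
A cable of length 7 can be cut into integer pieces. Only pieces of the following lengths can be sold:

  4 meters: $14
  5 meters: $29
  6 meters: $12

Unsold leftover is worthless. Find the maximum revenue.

Consider every possible first cut. best[k] is the best of p[i]+best[k−i] over all sellable i≤k.
best[1] = 0
best[2] = 0
best[3] = 0
best[4] = 14
best[5] = max(14+0, 29+0) = 29
best[6] = max(14+0, 29+0, 12+0) = 29
best[7] = max(14+0, 29+0, 12+0) = 29
One optimal cutting: pieces 5 with 2 meters of scrap → $29.

29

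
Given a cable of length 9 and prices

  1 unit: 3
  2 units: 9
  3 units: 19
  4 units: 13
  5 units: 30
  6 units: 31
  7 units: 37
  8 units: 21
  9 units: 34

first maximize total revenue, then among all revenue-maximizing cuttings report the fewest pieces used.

3

Consider every possible first cut. r[k] is the best of p[i]+r[k−i] over all sellable i≤k.
r[1] = 3
r[2] = 9
r[3] = 19
r[4] = 22  (first piece 1, then r[3]=19)
r[5] = 30
r[6] = 38  (first piece 3, then r[3]=19)
r[7] = 41  (first piece 1, then r[6]=38)
r[8] = 49  (first piece 3, then r[5]=30)
r[9] = 57  (first piece 3, then r[6]=38)
Maximum revenue is 57.
Now minimize piece count subject to staying optimal: for each k, pieces[k] = 1 + min over i with p[i]+r[k−i]=r[k] of pieces[k−i].
pieces[6] = 2
pieces[7] = 3
pieces[8] = 2
pieces[9] = 3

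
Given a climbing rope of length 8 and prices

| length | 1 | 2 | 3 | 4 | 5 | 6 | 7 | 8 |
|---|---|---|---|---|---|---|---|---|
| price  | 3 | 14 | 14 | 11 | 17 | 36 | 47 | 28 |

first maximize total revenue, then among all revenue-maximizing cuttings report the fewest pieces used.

4

Let r[k] be the best obtainable value from length k. For each k, try every first piece i and keep the best of price[i] + r[k−i].
r[1] = 3
r[2] = max(3+3, 14+0) = 14
r[3] = max(3+14, 14+3, 14+0) = 17
r[4] = max(3+17, 14+14, 14+3, 11+0) = 28
r[5] = max(3+28, 14+17, 14+14, 11+3, 17+0) = 31
r[6] = max(3+31, 14+28, 14+17, 11+14, 17+3, 36+0) = 42
r[7] = max(3+42, 14+31, 14+28, …, 36+3, 47+0) = 47
r[8] = max(3+47, 14+42, 14+31, …, 47+3, 28+0) = 56
Maximum revenue is €56.
Now minimize piece count subject to staying optimal: for each k, pieces[k] = 1 + min over i with p[i]+r[k−i]=r[k] of pieces[k−i].
pieces[5] = 3
pieces[6] = 3
pieces[7] = 1
pieces[8] = 4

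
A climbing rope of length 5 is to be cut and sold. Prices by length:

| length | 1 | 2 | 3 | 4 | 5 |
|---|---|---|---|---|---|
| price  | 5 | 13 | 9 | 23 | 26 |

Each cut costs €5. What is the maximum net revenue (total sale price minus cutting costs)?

26

Let v[k] be the best obtainable value from length k. For each k, try every first piece i and keep the best of price[i] + v[k−i] minus the 5 cut fee when i<k.
v[1] = 5
v[2] = 13
v[3] = 13  (first piece 1, then v[2]=13)
v[4] = 23
v[5] = 26
Best is to make no cuts and sell whole for €26.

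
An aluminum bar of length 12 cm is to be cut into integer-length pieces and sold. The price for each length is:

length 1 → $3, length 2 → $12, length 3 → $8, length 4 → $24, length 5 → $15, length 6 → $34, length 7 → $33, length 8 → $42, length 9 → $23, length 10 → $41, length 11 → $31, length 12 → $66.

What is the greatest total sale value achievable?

72

Build best[k] bottom-up: best[k] = max over allowed piece i of (p[i] + best[k−i]).
best[1] = 3
best[2] = 12
best[3] = 15  (first piece 1, then best[2]=12)
best[4] = 24  (first piece 2, then best[2]=12)
best[5] = 27  (first piece 1, then best[4]=24)
best[6] = 36  (first piece 2, then best[4]=24)
best[7] = 39  (first piece 1, then best[6]=36)
best[8] = 48  (first piece 2, then best[6]=36)
best[9] = 51  (first piece 1, then best[8]=48)
best[10] = 60  (first piece 2, then best[8]=48)
best[11] = 63  (first piece 1, then best[10]=60)
best[12] = 72  (first piece 2, then best[10]=60)
One optimal cutting: 2 + 2 + 2 + 2 + 2 + 2 → $12 + $12 + $12 + $12 + $12 + $12 = $72.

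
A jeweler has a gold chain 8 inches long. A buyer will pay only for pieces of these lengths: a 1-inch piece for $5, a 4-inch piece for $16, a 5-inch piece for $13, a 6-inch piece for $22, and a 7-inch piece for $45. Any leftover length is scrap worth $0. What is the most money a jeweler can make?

Let f[k] be the best obtainable value from length k. For each k, try every first piece i and keep the best of price[i] + f[k−i].
f[1] = 5
f[2] = 10  (first piece 1, then f[1]=5)
f[3] = 15  (first piece 1, then f[2]=10)
f[4] = 20  (first piece 1, then f[3]=15)
f[5] = 25  (first piece 1, then f[4]=20)
f[6] = 30  (first piece 1, then f[5]=25)
f[7] = 45
f[8] = 50  (first piece 1, then f[7]=45)
One optimal cutting: 7 + 1 → $50.

50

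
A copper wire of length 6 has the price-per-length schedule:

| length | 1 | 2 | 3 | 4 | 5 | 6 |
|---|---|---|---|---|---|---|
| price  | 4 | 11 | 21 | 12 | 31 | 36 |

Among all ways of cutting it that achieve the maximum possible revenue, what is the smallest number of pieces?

2

Build r[k] bottom-up: r[k] = max over allowed piece i of (p[i] + r[k−i]).
r[1] = 4
r[2] = max(4+4, 11+0) = 11
r[3] = max(4+11, 11+4, 21+0) = 21
r[4] = max(4+21, 11+11, 21+4, 12+0) = 25
r[5] = max(4+25, 11+21, 21+11, 12+4, 31+0) = 32
r[6] = max(4+32, 11+25, 21+21, 12+11, 31+4, 36+0) = 42
Maximum revenue is €42.
Now minimize piece count subject to staying optimal: for each k, pieces[k] = 1 + min over i with p[i]+r[k−i]=r[k] of pieces[k−i].
pieces[3] = 1
pieces[4] = 2
pieces[5] = 2
pieces[6] = 2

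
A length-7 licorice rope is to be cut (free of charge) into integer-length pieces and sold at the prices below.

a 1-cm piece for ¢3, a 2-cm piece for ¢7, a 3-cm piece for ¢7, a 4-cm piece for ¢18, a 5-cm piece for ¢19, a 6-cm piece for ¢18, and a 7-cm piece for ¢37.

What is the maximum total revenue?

Build v[k] bottom-up: v[k] = max over allowed piece i of (p[i] + v[k−i]).
v[1] = 3
v[2] = 7
v[3] = 10  (first piece 1, then v[2]=7)
v[4] = 18
v[5] = 21  (first piece 1, then v[4]=18)
v[6] = 25  (first piece 2, then v[4]=18)
v[7] = 37
Best is to sell the whole 7-cm piece uncut for ¢37.

37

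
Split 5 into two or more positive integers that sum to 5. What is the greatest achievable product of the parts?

Let P[k] be the best product for length k (with at least one cut). For each first piece i, the rest contributes max(k−i, P[k−i]).
P[2] = 1×max(1,0) = 1×1 = 1
P[3] = 1×max(2,1) = 1×2 = 2
P[4] = 2×max(2,1) = 2×2 = 4
P[5] = 2×max(3,2) = 2×3 = 6
One optimal split: 3 + 2; product 3×2 = 6.

6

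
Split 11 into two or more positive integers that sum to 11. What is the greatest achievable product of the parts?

54

Fill m[k] for k=2..11: at each k try every first piece i and multiply by the better of (k−i) uncut or m[k−i].
m[2] = 1×max(1,0) = 1×1 = 1
m[3] = 1×max(2,1) = 1×2 = 2
m[4] = 2×max(2,1) = 2×2 = 4
m[5] = 2×max(3,2) = 2×3 = 6
m[6] = 3×max(3,2) = 3×3 = 9
m[7] = 2×max(5,6) = 2×6 = 12
m[8] = 2×max(6,9) = 2×9 = 18
m[9] = 3×max(6,9) = 3×9 = 27
m[10] = 2×max(8,18) = 2×18 = 36
m[11] = 2×max(9,27) = 2×27 = 54
One optimal split: 3 + 3 + 3 + 2; product 3×3×3×2 = 54.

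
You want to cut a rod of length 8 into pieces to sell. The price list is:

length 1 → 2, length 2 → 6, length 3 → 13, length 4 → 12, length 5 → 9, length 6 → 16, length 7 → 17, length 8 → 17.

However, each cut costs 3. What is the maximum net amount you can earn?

Build r[k] bottom-up: r[k] = max over allowed piece i of (p[i] + r[k−i]) − 3 per cut.
r[1] = 2
r[2] = 6
r[3] = 13
r[4] = 12  (first piece 1, then r[3]=13)
r[5] = 16  (first piece 2, then r[3]=13)
r[6] = 23  (first piece 3, then r[3]=13)
r[7] = 22  (first piece 1, then r[6]=23)
r[8] = 26  (first piece 2, then r[6]=23)
One optimal plan: pieces 3 + 3 + 2 (2 cuts) → 32 − 6 = 26.

26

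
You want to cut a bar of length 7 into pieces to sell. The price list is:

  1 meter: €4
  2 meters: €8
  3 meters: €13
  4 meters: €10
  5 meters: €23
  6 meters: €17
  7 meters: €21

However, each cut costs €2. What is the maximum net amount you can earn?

Let net[k] be the best obtainable value from length k. For each k, try every first piece i and keep the best of price[i] + net[k−i] minus the 2 cut fee when i<k.
net[1] = 4
net[2] = 8
net[3] = 13
net[4] = 15  (first piece 1, then net[3]=13)
net[5] = 23
net[6] = 25  (first piece 1, then net[5]=23)
net[7] = 29  (first piece 2, then net[5]=23)
One optimal plan: pieces 5 + 2 (1 cut) → €31 − €2 = €29.

29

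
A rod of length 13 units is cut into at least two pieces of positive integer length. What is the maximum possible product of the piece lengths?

108

Let prod[k] be the best product for length k (with at least one cut). For each first piece i, the rest contributes max(k−i, prod[k−i]).
prod[2] = 1*max(1,0) = 1*1 = 1
prod[3] = max(1*2, 2*1) = 2
prod[4] = max(1*3, 2*2, 3*1) = 4
prod[5] = max(1*4, 2*3, 3*2, 4*1) = 6
prod[6] = max(1*6, 2*4, 3*3, 4*2, 5*1) = 9
prod[7] = max(1*9, 2*6, 3*4, 4*3, 5*2, 6*1) = 12
prod[8] = max(1*12, 2*9, 3*6, …, 6*2, 7*1) = 18
prod[9] = max(1*18, 2*12, 3*9, …, 7*2, 8*1) = 27
prod[10] = max(1*27, 2*18, 3*12, …, 8*2, 9*1) = 36
prod[11] = max(1*36, 2*27, 3*18, …, 9*2, 10*1) = 54
prod[12] = max(1*54, 2*36, 3*27, …, 10*2, 11*1) = 81
prod[13] = max(1*81, 2*54, 3*36, …, 11*2, 12*1) = 108
One optimal split: 3 + 3 + 3 + 2 + 2; product 3*3*3*2*2 = 108.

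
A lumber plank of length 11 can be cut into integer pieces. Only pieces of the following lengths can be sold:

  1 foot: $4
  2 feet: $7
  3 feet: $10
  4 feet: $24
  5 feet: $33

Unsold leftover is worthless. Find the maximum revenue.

70

Consider every possible first cut. r[k] is the best of p[i]+r[k−i] over all sellable i≤k.
r[1] = 4
r[2] = 8  (first piece 1, then r[1]=4)
r[3] = 12  (first piece 1, then r[2]=8)
r[4] = 24
r[5] = 33
r[6] = 37  (first piece 1, then r[5]=33)
r[7] = 41  (first piece 1, then r[6]=37)
r[8] = 48  (first piece 4, then r[4]=24)
r[9] = 57  (first piece 4, then r[5]=33)
r[10] = 66  (first piece 5, then r[5]=33)
r[11] = 70  (first piece 1, then r[10]=66)
One optimal cutting: 5 + 5 + 1 → $70.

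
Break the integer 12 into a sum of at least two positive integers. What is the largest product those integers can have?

Let P[k] be the best product for length k (with at least one cut). For each first piece i, the rest contributes max(k−i, P[k−i]).
P[2] = 1·max(1,0) = 1·1 = 1
P[3] = max(1·2, 2·1) = 2
P[4] = max(1·3, 2·2, 3·1) = 4
P[5] = max(1·4, 2·3, 3·2, 4·1) = 6
P[6] = max(1·6, 2·4, 3·3, 4·2, 5·1) = 9
P[7] = max(1·9, 2·6, 3·4, 4·3, 5·2, 6·1) = 12
P[8] = max(1·12, 2·9, 3·6, …, 6·2, 7·1) = 18
P[9] = max(1·18, 2·12, 3·9, …, 7·2, 8·1) = 27
P[10] = max(1·27, 2·18, 3·12, …, 8·2, 9·1) = 36
P[11] = max(1·36, 2·27, 3·18, …, 9·2, 10·1) = 54
P[12] = max(1·54, 2·36, 3·27, …, 10·2, 11·1) = 81
One optimal split: 3 + 3 + 3 + 3; product 3·3·3·3 = 81.

81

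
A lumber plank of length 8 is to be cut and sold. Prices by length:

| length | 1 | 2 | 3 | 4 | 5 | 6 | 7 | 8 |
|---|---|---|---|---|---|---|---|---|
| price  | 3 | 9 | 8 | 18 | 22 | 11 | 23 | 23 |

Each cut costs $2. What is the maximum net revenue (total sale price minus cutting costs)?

Let r[k] be the best obtainable value from length k. For each k, try every first piece i and keep the best of price[i] + r[k−i] minus the 2 cut fee when i<k.
r[1] = 3
r[2] = max(3+3-2, 9+0) = 9
r[3] = max(3+9-2, 9+3-2, 8+0) = 10
r[4] = max(3+10-2, 9+9-2, 8+3-2, 18+0) = 18
r[5] = max(3+18-2, 9+10-2, 8+9-2, 18+3-2, 22+0) = 22
r[6] = max(3+22-2, 9+18-2, 8+10-2, 18+9-2, 22+3-2, 11+0) = 25
r[7] = max(3+25-2, 9+22-2, 8+18-2, …, 11+3-2, 23+0) = 29
r[8] = max(3+29-2, 9+25-2, 8+22-2, …, 23+3-2, 23+0) = 34
One optimal plan: pieces 4 + 4 (1 cut) → $36 − $2 = $34.

34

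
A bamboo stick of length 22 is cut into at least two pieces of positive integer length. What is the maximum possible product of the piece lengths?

2916

Fill g[k] for k=2..22: at each k try every first piece i and multiply by the better of (k−i) uncut or g[k−i].
Small cases: g[2]=1, g[3]=2, g[4]=4, g[5]=6, g[6]=9, g[7]=12, g[8]=18, g[9]=27, g[10]=36, g[11]=54, g[12]=81, g[13]=108, g[14]=162, g[15]=243, g[16]=324.
g[17] = max(1*324, 2*243, 3*162, …, 15*2, 16*1) = 486
g[18] = max(1*486, 2*324, 3*243, …, 16*2, 17*1) = 729
g[19] = max(1*729, 2*486, 3*324, …, 17*2, 18*1) = 972
g[20] = max(1*972, 2*729, 3*486, …, 18*2, 19*1) = 1458
g[21] = max(1*1458, 2*972, 3*729, …, 19*2, 20*1) = 2187
g[22] = max(1*2187, 2*1458, 3*972, …, 20*2, 21*1) = 2916
One optimal split: 3 + 3 + 3 + 3 + 3 + 3 + 2 + 2; product 3*3*3*3*3*3*2*2 = 2916.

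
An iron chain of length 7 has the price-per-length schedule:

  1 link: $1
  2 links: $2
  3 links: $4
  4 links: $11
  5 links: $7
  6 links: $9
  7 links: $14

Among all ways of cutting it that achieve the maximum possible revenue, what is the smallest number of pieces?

Build r[k] bottom-up: r[k] = max over allowed piece i of (p[i] + r[k−i]).
r[1] = 1
r[2] = max(1+1, 2+0) = 2
r[3] = max(1+2, 2+1, 4+0) = 4
r[4] = max(1+4, 2+2, 4+1, 11+0) = 11
r[5] = max(1+11, 2+4, 4+2, 11+1, 7+0) = 12
r[6] = max(1+12, 2+11, 4+4, 11+2, 7+1, 9+0) = 13
r[7] = max(1+13, 2+12, 4+11, …, 9+1, 14+0) = 15
Maximum revenue is $15.
Now minimize piece count subject to staying optimal: for each k, pieces[k] = 1 + min over i with p[i]+r[k−i]=r[k] of pieces[k−i].
pieces[4] = 1
pieces[5] = 2
pieces[6] = 2
pieces[7] = 2

2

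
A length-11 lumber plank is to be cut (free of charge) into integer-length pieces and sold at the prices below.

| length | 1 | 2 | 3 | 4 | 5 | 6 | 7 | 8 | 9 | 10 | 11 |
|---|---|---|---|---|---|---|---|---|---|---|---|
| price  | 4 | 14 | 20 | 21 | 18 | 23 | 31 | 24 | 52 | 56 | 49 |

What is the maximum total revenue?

Let best[k] be the best obtainable value from length k. For each k, try every first piece i and keep the best of price[i] + best[k−i].
best[1] = 4
best[2] = 14
best[3] = 20
best[4] = 28  (first piece 2, then best[2]=14)
best[5] = 34  (first piece 2, then best[3]=20)
best[6] = 42  (first piece 2, then best[4]=28)
best[7] = 48  (first piece 2, then best[5]=34)
best[8] = 56  (first piece 2, then best[6]=42)
best[9] = 62  (first piece 2, then best[7]=48)
best[10] = 70  (first piece 2, then best[8]=56)
best[11] = 76  (first piece 2, then best[9]=62)
One optimal cutting: 3 + 2 + 2 + 2 + 2 → $20 + $14 + $14 + $14 + $14 = $76.

76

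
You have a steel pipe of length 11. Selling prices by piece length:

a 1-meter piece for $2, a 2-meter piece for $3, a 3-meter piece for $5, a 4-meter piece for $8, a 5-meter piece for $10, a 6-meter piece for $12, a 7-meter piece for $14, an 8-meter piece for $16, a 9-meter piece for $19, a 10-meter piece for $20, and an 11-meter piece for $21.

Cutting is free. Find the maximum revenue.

23

Build R[k] bottom-up: R[k] = max over allowed piece i of (p[i] + R[k−i]).
R[1] = 2
R[2] = 4  (first piece 1, then R[1]=2)
R[3] = 6  (first piece 1, then R[2]=4)
R[4] = 8  (first piece 1, then R[3]=6)
R[5] = 10  (first piece 1, then R[4]=8)
R[6] = 12  (first piece 1, then R[5]=10)
R[7] = 14  (first piece 1, then R[6]=12)
R[8] = 16  (first piece 1, then R[7]=14)
R[9] = 19
R[10] = 21  (first piece 1, then R[9]=19)
R[11] = 23  (first piece 1, then R[10]=21)
One optimal cutting: 9 + 1 + 1 → $19 + $2 + $2 = $23.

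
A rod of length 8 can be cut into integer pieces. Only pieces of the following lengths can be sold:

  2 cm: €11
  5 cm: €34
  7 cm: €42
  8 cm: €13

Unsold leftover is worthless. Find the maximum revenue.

Let r[k] be the best obtainable value from length k. For each k, try every first piece i and keep the best of price[i] + r[k−i].
r[1] = 0
r[2] = 11
r[3] = 11
r[4] = 22  (first piece 2, then r[2]=11)
r[5] = max(11+11, 34+0) = 34
r[6] = max(11+22, 34+0) = 34
r[7] = max(11+34, 34+11, 42+0) = 45
r[8] = max(11+34, 34+11, 42+0, 13+0) = 45
One optimal cutting: pieces 5 + 2 with 1 cm of scrap → €45.

45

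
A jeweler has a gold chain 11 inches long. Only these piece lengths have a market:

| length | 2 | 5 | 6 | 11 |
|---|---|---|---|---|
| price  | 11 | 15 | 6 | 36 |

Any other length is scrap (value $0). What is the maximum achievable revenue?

Consider every possible first cut. r[k] is the best of p[i]+r[k−i] over all sellable i≤k.
r[1] = 0
r[2] = 11
r[3] = 11
r[4] = 22  (first piece 2, then r[2]=11)
r[5] = 22
r[6] = 33  (first piece 2, then r[4]=22)
r[7] = 33
r[8] = 44  (first piece 2, then r[6]=33)
r[9] = 44
r[10] = 55  (first piece 2, then r[8]=44)
r[11] = 55
One optimal cutting: pieces 2 + 2 + 2 + 2 + 2 with 1 inch of scrap → $55.

55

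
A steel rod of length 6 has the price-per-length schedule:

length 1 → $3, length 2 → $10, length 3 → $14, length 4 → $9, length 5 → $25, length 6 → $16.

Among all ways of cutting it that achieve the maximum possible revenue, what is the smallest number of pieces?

3

Let r[k] be the best obtainable value from length k. For each k, try every first piece i and keep the best of price[i] + r[k−i].
r[1] = 3
r[2] = max(3+3, 10+0) = 10
r[3] = max(3+10, 10+3, 14+0) = 14
r[4] = max(3+14, 10+10, 14+3, 9+0) = 20
r[5] = max(3+20, 10+14, 14+10, 9+3, 25+0) = 25
r[6] = max(3+25, 10+20, 14+14, 9+10, 25+3, 16+0) = 30
Maximum revenue is $30.
Now minimize piece count subject to staying optimal: for each k, pieces[k] = 1 + min over i with p[i]+r[k−i]=r[k] of pieces[k−i].
pieces[3] = 1
pieces[4] = 2
pieces[5] = 1
pieces[6] = 3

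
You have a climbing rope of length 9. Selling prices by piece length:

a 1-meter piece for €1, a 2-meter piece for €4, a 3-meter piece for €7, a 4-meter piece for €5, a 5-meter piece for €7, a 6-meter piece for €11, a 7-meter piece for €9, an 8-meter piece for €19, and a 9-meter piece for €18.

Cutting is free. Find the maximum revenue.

Consider every possible first cut. v[k] is the best of p[i]+v[k−i] over all sellable i≤k.
v[1] = 1
v[2] = 4
v[3] = 7
v[4] = 8  (first piece 1, then v[3]=7)
v[5] = 11  (first piece 2, then v[3]=7)
v[6] = 14  (first piece 3, then v[3]=7)
v[7] = 15  (first piece 1, then v[6]=14)
v[8] = 19
v[9] = 21  (first piece 3, then v[6]=14)
One optimal cutting: 3 + 3 + 3 → €7 + €7 + €7 = €21.

21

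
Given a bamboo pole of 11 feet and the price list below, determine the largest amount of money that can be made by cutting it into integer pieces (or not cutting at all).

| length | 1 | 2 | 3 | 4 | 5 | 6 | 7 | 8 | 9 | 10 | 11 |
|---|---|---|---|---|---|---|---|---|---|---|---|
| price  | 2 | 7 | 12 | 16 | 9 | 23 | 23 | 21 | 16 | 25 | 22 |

Consider every possible first cut. R[k] is the best of p[i]+R[k−i] over all sellable i≤k.
R[1] = 2
R[2] = 7
R[3] = 12
R[4] = 16
R[5] = 19  (first piece 2, then R[3]=12)
R[6] = 24  (first piece 3, then R[3]=12)
R[7] = 28  (first piece 3, then R[4]=16)
R[8] = 32  (first piece 4, then R[4]=16)
R[9] = 36  (first piece 3, then R[6]=24)
R[10] = 40  (first piece 3, then R[7]=28)
R[11] = 44  (first piece 3, then R[8]=32)
One optimal cutting: 4 + 4 + 3 → $16 + $16 + $12 = $44.

44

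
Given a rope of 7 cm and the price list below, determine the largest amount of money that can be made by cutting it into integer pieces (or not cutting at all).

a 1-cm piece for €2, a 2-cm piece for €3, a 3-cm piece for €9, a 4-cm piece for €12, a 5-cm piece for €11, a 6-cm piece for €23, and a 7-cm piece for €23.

25

Build R[k] bottom-up: R[k] = max over allowed piece i of (p[i] + R[k−i]).
R[1] = 2
R[2] = 4  (first piece 1, then R[1]=2)
R[3] = 9
R[4] = 12
R[5] = 14  (first piece 1, then R[4]=12)
R[6] = 23
R[7] = 25  (first piece 1, then R[6]=23)
One optimal cutting: 6 + 1 → €23 + €2 = €25.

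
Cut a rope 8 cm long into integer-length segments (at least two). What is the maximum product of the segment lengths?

18

Define m[k] = max over 1≤i<k of i · max(k−i, m[k−i]); the inner max lets the remainder stay uncut if that's better.
m[2] = 1·max(1,0) = 1·1 = 1
m[3] = 1·max(2,1) = 1·2 = 2
m[4] = 2·max(2,1) = 2·2 = 4
m[5] = 2·max(3,2) = 2·3 = 6
m[6] = 3·max(3,2) = 3·3 = 9
m[7] = 2·max(5,6) = 2·6 = 12
m[8] = 2·max(6,9) = 2·9 = 18
One optimal split: 3 + 3 + 2; product 3·3·2 = 18.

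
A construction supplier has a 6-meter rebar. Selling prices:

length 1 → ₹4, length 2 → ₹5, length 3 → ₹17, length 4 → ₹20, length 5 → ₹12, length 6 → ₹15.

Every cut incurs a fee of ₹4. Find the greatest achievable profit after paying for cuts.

Consider every possible first cut. v[k] is the best of p[i]+v[k−i] over all sellable i≤k, charging 4 whenever i<k.
v[1] = 4
v[2] = 5
v[3] = 17
v[4] = 20
v[5] = 20  (first piece 1, then v[4]=20)
v[6] = 30  (first piece 3, then v[3]=17)
One optimal plan: pieces 3 + 3 (1 cut) → ₹34 − ₹4 = ₹30.

30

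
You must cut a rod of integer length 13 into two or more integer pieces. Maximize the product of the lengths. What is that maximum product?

108

Define P[k] = max over 1≤i<k of i · max(k−i, P[k−i]); the inner max lets the remainder stay uncut if that's better.
P[2] = 1×max(1,0) = 1×1 = 1
P[3] = max(1×2, 2×1) = 2
P[4] = max(1×3, 2×2, 3×1) = 4
P[5] = max(1×4, 2×3, 3×2, 4×1) = 6
P[6] = max(1×6, 2×4, 3×3, 4×2, 5×1) = 9
P[7] = max(1×9, 2×6, 3×4, 4×3, 5×2, 6×1) = 12
P[8] = max(1×12, 2×9, 3×6, …, 6×2, 7×1) = 18
P[9] = max(1×18, 2×12, 3×9, …, 7×2, 8×1) = 27
P[10] = max(1×27, 2×18, 3×12, …, 8×2, 9×1) = 36
P[11] = max(1×36, 2×27, 3×18, …, 9×2, 10×1) = 54
P[12] = max(1×54, 2×36, 3×27, …, 10×2, 11×1) = 81
P[13] = max(1×81, 2×54, 3×36, …, 11×2, 12×1) = 108
One optimal split: 3 + 3 + 3 + 2 + 2; product 3×3×3×2×2 = 108.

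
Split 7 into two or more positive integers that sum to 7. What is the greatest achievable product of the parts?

Let f[k] be the best product for length k (with at least one cut). For each first piece i, the rest contributes max(k−i, f[k−i]).
f[2] = 1·max(1,0) = 1·1 = 1
f[3] = 1·max(2,1) = 1·2 = 2
f[4] = 2·max(2,1) = 2·2 = 4
f[5] = 2·max(3,2) = 2·3 = 6
f[6] = 3·max(3,2) = 3·3 = 9
f[7] = 2·max(5,6) = 2·6 = 12
One optimal split: 3 + 2 + 2; product 3·2·2 = 12.

12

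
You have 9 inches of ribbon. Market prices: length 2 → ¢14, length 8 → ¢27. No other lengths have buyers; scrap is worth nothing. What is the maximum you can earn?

56

Consider every possible first cut. r[k] is the best of p[i]+r[k−i] over all sellable i≤k.
r[1] = 0
r[2] = 14
r[3] = 14
r[4] = 28  (first piece 2, then r[2]=14)
r[5] = 28
r[6] = 42  (first piece 2, then r[4]=28)
r[7] = 42
r[8] = 56  (first piece 2, then r[6]=42)
r[9] = 56
One optimal cutting: pieces 2 + 2 + 2 + 2 with 1 inch of scrap → ¢56.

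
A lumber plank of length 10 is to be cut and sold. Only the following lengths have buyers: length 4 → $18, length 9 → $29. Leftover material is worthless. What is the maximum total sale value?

36

Let best[k] be the best obtainable value from length k. For each k, try every first piece i and keep the best of price[i] + best[k−i].
best[1] = 0
best[2] = 0
best[3] = 0
best[4] = 18
best[5] = 18
best[6] = 18
best[7] = 18
best[8] = 36  (first piece 4, then best[4]=18)
best[9] = max(18+18, 29+0) = 36
best[10] = max(18+18, 29+0) = 36
One optimal cutting: pieces 4 + 4 with 2 feet of scrap → $36.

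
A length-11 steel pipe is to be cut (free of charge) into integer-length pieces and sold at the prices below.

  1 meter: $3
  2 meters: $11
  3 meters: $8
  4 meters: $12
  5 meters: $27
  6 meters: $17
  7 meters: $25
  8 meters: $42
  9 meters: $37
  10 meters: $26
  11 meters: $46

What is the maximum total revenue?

Build r[k] bottom-up: r[k] = max over allowed piece i of (p[i] + r[k−i]).
r[1] = 3
r[2] = 11
r[3] = 14  (first piece 1, then r[2]=11)
r[4] = 22  (first piece 2, then r[2]=11)
r[5] = 27
r[6] = 33  (first piece 2, then r[4]=22)
r[7] = 38  (first piece 2, then r[5]=27)
r[8] = 44  (first piece 2, then r[6]=33)
r[9] = 49  (first piece 2, then r[7]=38)
r[10] = 55  (first piece 2, then r[8]=44)
r[11] = 60  (first piece 2, then r[9]=49)
One optimal cutting: 5 + 2 + 2 + 2 → $27 + $11 + $11 + $11 = $60.

60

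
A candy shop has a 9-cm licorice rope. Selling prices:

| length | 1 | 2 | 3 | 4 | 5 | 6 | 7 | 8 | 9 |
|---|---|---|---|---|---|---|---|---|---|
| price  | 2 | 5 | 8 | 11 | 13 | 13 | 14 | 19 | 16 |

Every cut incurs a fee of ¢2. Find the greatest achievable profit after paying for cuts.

Consider every possible first cut. v[k] is the best of p[i]+v[k−i] over all sellable i≤k, charging 2 whenever i<k.
v[1] = 2
v[2] = max(2+2-2, 5+0) = 5
v[3] = max(2+5-2, 5+2-2, 8+0) = 8
v[4] = max(2+8-2, 5+5-2, 8+2-2, 11+0) = 11
v[5] = max(2+11-2, 5+8-2, 8+5-2, 11+2-2, 13+0) = 13
v[6] = max(2+13-2, 5+11-2, 8+8-2, 11+5-2, 13+2-2, 13+0) = 14
v[7] = max(2+14-2, 5+13-2, 8+11-2, …, 13+2-2, 14+0) = 17
v[8] = max(2+17-2, 5+14-2, 8+13-2, …, 14+2-2, 19+0) = 20
v[9] = max(2+20-2, 5+17-2, 8+14-2, …, 19+2-2, 16+0) = 22
One optimal plan: pieces 5 + 4 (1 cut) → ¢24 − ¢2 = ¢22.

22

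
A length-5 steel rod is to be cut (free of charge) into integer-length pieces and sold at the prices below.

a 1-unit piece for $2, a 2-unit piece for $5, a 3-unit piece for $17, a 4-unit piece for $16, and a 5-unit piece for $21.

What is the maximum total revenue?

Let best[k] be the best obtainable value from length k. For each k, try every first piece i and keep the best of price[i] + best[k−i].
best[1] = 2
best[2] = 5
best[3] = 17
best[4] = 19  (first piece 1, then best[3]=17)
best[5] = 22  (first piece 2, then best[3]=17)
One optimal cutting: 3 + 2 → $17 + $5 = $22.

22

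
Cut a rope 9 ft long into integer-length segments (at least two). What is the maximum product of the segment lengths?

27

Let m[k] be the best product for length k (with at least one cut). For each first piece i, the rest contributes max(k−i, m[k−i]).
Small cases: m[2]=1.
m[3] = 1·max(2,1) = 1·2 = 2
m[4] = 2·max(2,1) = 2·2 = 4
m[5] = 2·max(3,2) = 2·3 = 6
m[6] = 3·max(3,2) = 3·3 = 9
m[7] = 2·max(5,6) = 2·6 = 12
m[8] = 2·max(6,9) = 2·9 = 18
m[9] = 3·max(6,9) = 3·9 = 27
One optimal split: 3 + 3 + 3; product 3·3·3 = 27.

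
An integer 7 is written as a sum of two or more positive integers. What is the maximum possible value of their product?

12

Fill prod[k] for k=2..7: at each k try every first piece i and multiply by the better of (k−i) uncut or prod[k−i].
prod[2] = 1·max(1,0) = 1·1 = 1
prod[3] = 1·max(2,1) = 1·2 = 2
prod[4] = 2·max(2,1) = 2·2 = 4
prod[5] = 2·max(3,2) = 2·3 = 6
prod[6] = 3·max(3,2) = 3·3 = 9
prod[7] = 2·max(5,6) = 2·6 = 12
One optimal split: 3 + 2 + 2; product 3·2·2 = 12.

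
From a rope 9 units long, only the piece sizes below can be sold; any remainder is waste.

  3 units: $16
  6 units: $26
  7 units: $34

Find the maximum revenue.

Let f[k] be the best obtainable value from length k. For each k, try every first piece i and keep the best of price[i] + f[k−i].
f[1] = 0
f[2] = 0
f[3] = 16
f[4] = 16
f[5] = 16
f[6] = max(16+16, 26+0) = 32
f[7] = max(16+16, 26+0, 34+0) = 34
f[8] = max(16+16, 26+0, 34+0) = 34
f[9] = max(16+32, 26+16, 34+0) = 48
One optimal cutting: 3 + 3 + 3 → $48.

48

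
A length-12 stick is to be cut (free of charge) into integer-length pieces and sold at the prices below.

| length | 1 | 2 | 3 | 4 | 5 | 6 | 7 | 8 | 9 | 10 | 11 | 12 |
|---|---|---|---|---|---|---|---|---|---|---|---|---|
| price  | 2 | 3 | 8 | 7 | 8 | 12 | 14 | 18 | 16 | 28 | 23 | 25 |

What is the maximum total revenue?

Consider every possible first cut. R[k] is the best of p[i]+R[k−i] over all sellable i≤k.
R[1] = 2
R[2] = max(2+2, 3+0) = 4
R[3] = max(2+4, 3+2, 8+0) = 8
R[4] = max(2+8, 3+4, 8+2, 7+0) = 10
R[5] = max(2+10, 3+8, 8+4, 7+2, 8+0) = 12
R[6] = max(2+12, 3+10, 8+8, 7+4, 8+2, 12+0) = 16
R[7] = max(2+16, 3+12, 8+10, …, 12+2, 14+0) = 18
R[8] = max(2+18, 3+16, 8+12, …, 14+2, 18+0) = 20
R[9] = max(2+20, 3+18, 8+16, …, 18+2, 16+0) = 24
R[10] = max(2+24, 3+20, 8+18, …, 16+2, 28+0) = 28
R[11] = max(2+28, 3+24, 8+20, …, 28+2, 23+0) = 30
R[12] = max(2+30, 3+28, 8+24, …, 23+2, 25+0) = 32
One optimal cutting: 10 + 1 + 1 → $28 + $2 + $2 = $32.

32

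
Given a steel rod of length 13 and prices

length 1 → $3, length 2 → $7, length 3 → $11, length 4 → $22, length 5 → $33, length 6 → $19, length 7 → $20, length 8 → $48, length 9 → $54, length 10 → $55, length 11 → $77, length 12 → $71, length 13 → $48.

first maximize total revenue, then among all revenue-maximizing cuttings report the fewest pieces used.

Let r[k] be the best obtainable value from length k. For each k, try every first piece i and keep the best of price[i] + r[k−i].
r[1] = 3
r[2] = 7
r[3] = 11
r[4] = 22
r[5] = 33
r[6] = 36  (first piece 1, then r[5]=33)
r[7] = 40  (first piece 2, then r[5]=33)
r[8] = 48
r[9] = 55  (first piece 4, then r[5]=33)
r[10] = 66  (first piece 5, then r[5]=33)
r[11] = 77
r[12] = 80  (first piece 1, then r[11]=77)
r[13] = 84  (first piece 2, then r[11]=77)
Maximum revenue is $84.
Now minimize piece count subject to staying optimal: for each k, pieces[k] = 1 + min over i with p[i]+r[k−i]=r[k] of pieces[k−i].
pieces[10] = 2
pieces[11] = 1
pieces[12] = 2
pieces[13] = 2

2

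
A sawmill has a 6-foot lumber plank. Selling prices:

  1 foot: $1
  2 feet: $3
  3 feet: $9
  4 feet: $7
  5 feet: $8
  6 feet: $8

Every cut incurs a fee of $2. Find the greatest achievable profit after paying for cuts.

Consider every possible first cut. r[k] is the best of p[i]+r[k−i] over all sellable i≤k, charging 2 whenever i<k.
r[1] = 1
r[2] = max(1+1-2, 3+0) = 3
r[3] = max(1+3-2, 3+1-2, 9+0) = 9
r[4] = max(1+9-2, 3+3-2, 9+1-2, 7+0) = 8
r[5] = max(1+8-2, 3+9-2, 9+3-2, 7+1-2, 8+0) = 10
r[6] = max(1+10-2, 3+8-2, 9+9-2, 7+3-2, 8+1-2, 8+0) = 16
One optimal plan: pieces 3 + 3 (1 cut) → $18 − $2 = $16.

16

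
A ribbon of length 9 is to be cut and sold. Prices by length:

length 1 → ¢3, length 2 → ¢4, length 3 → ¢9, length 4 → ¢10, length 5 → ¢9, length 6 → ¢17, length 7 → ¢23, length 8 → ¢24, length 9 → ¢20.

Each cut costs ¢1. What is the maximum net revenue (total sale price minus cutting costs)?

27

Build net[k] bottom-up: net[k] = max over allowed piece i of (p[i] + net[k−i]) − 1 per cut.
net[1] = 3
net[2] = max(3+3-1, 4+0) = 5
net[3] = max(3+5-1, 4+3-1, 9+0) = 9
net[4] = max(3+9-1, 4+5-1, 9+3-1, 10+0) = 11
net[5] = max(3+11-1, 4+9-1, 9+5-1, 10+3-1, 9+0) = 13
net[6] = max(3+13-1, 4+11-1, 9+9-1, 10+5-1, 9+3-1, 17+0) = 17
net[7] = max(3+17-1, 4+13-1, 9+11-1, …, 17+3-1, 23+0) = 23
net[8] = max(3+23-1, 4+17-1, 9+13-1, …, 23+3-1, 24+0) = 25
net[9] = max(3+25-1, 4+23-1, 9+17-1, …, 24+3-1, 20+0) = 27
One optimal plan: pieces 7 + 1 + 1 (2 cuts) → ¢29 − ¢2 = ¢27.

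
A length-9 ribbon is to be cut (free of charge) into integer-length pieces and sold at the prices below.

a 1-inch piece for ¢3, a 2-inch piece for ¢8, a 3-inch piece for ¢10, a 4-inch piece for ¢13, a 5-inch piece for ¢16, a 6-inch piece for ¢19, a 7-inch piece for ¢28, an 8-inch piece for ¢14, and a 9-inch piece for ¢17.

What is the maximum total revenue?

36

Let R[k] be the best obtainable value from length k. For each k, try every first piece i and keep the best of price[i] + R[k−i].
R[1] = 3
R[2] = max(3+3, 8+0) = 8
R[3] = max(3+8, 8+3, 10+0) = 11
R[4] = max(3+11, 8+8, 10+3, 13+0) = 16
R[5] = max(3+16, 8+11, 10+8, 13+3, 16+0) = 19
R[6] = max(3+19, 8+16, 10+11, 13+8, 16+3, 19+0) = 24
R[7] = max(3+24, 8+19, 10+16, …, 19+3, 28+0) = 28
R[8] = max(3+28, 8+24, 10+19, …, 28+3, 14+0) = 32
R[9] = max(3+32, 8+28, 10+24, …, 14+3, 17+0) = 36
One optimal cutting: 7 + 2 → ¢28 + ¢8 = ¢36.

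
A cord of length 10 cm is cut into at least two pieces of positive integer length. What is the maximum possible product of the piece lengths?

36

Fill prod[k] for k=2..10: at each k try every first piece i and multiply by the better of (k−i) uncut or prod[k−i].
prod[2] = 1·max(1,0) = 1·1 = 1
prod[3] = max(1·2, 2·1) = 2
prod[4] = max(1·3, 2·2, 3·1) = 4
prod[5] = max(1·4, 2·3, 3·2, 4·1) = 6
prod[6] = max(1·6, 2·4, 3·3, 4·2, 5·1) = 9
prod[7] = max(1·9, 2·6, 3·4, 4·3, 5·2, 6·1) = 12
prod[8] = max(1·12, 2·9, 3·6, …, 6·2, 7·1) = 18
prod[9] = max(1·18, 2·12, 3·9, …, 7·2, 8·1) = 27
prod[10] = max(1·27, 2·18, 3·12, …, 8·2, 9·1) = 36
One optimal split: 3 + 3 + 2 + 2; product 3·3·2·2 = 36.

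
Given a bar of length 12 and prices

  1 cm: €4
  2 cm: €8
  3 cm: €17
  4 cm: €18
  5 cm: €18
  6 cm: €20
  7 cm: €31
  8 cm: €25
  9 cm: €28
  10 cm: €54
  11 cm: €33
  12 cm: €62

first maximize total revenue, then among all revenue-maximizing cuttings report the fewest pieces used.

4

Build r[k] bottom-up: r[k] = max over allowed piece i of (p[i] + r[k−i]).
r[1] = 4
r[2] = 8  (first piece 1, then r[1]=4)
r[3] = 17
r[4] = 21  (first piece 1, then r[3]=17)
r[5] = 25  (first piece 1, then r[4]=21)
r[6] = 34  (first piece 3, then r[3]=17)
r[7] = 38  (first piece 1, then r[6]=34)
r[8] = 42  (first piece 1, then r[7]=38)
r[9] = 51  (first piece 3, then r[6]=34)
r[10] = 55  (first piece 1, then r[9]=51)
r[11] = 59  (first piece 1, then r[10]=55)
r[12] = 68  (first piece 3, then r[9]=51)
Maximum revenue is €68.
Now minimize piece count subject to staying optimal: for each k, pieces[k] = 1 + min over i with p[i]+r[k−i]=r[k] of pieces[k−i].
pieces[9] = 3
pieces[10] = 4
pieces[11] = 4
pieces[12] = 4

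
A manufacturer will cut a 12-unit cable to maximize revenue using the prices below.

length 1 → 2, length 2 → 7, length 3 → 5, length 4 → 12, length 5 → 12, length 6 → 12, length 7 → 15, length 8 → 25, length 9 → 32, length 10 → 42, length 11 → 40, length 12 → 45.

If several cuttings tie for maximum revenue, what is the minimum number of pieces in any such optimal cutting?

Let r[k] be the best obtainable value from length k. For each k, try every first piece i and keep the best of price[i] + r[k−i].
r[1] = 2
r[2] = max(2+2, 7+0) = 7
r[3] = max(2+7, 7+2, 5+0) = 9
r[4] = max(2+9, 7+7, 5+2, 12+0) = 14
r[5] = max(2+14, 7+9, 5+7, 12+2, 12+0) = 16
r[6] = max(2+16, 7+14, 5+9, 12+7, 12+2, 12+0) = 21
r[7] = max(2+21, 7+16, 5+14, …, 12+2, 15+0) = 23
r[8] = max(2+23, 7+21, 5+16, …, 15+2, 25+0) = 28
r[9] = max(2+28, 7+23, 5+21, …, 25+2, 32+0) = 32
r[10] = max(2+32, 7+28, 5+23, …, 32+2, 42+0) = 42
r[11] = max(2+42, 7+32, 5+28, …, 42+2, 40+0) = 44
r[12] = max(2+44, 7+42, 5+32, …, 40+2, 45+0) = 49
Maximum revenue is 49.
Now minimize piece count subject to staying optimal: for each k, pieces[k] = 1 + min over i with p[i]+r[k−i]=r[k] of pieces[k−i].
pieces[9] = 1
pieces[10] = 1
pieces[11] = 2
pieces[12] = 2

2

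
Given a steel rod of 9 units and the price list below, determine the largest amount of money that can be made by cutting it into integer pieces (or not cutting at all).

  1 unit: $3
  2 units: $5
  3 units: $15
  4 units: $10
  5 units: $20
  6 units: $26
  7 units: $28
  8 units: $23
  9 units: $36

Build r[k] bottom-up: r[k] = max over allowed piece i of (p[i] + r[k−i]).
r[1] = 3
r[2] = max(3+3, 5+0) = 6
r[3] = max(3+6, 5+3, 15+0) = 15
r[4] = max(3+15, 5+6, 15+3, 10+0) = 18
r[5] = max(3+18, 5+15, 15+6, 10+3, 20+0) = 21
r[6] = max(3+21, 5+18, 15+15, 10+6, 20+3, 26+0) = 30
r[7] = max(3+30, 5+21, 15+18, …, 26+3, 28+0) = 33
r[8] = max(3+33, 5+30, 15+21, …, 28+3, 23+0) = 36
r[9] = max(3+36, 5+33, 15+30, …, 23+3, 36+0) = 45
One optimal cutting: 3 + 3 + 3 → $15 + $15 + $15 = $45.

45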